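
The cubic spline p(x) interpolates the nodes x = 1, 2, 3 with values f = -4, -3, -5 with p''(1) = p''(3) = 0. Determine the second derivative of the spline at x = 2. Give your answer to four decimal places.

Let M_i = p''(x_i). Step sizes h_i = 1, 1; slopes of the chords Δ_i = (y_(i+1) - y_i)/h_i = 1, -2.
  1·M_0 + 4·M_1 + 1·M_2 = 6(Δ_1 - Δ_0) = -18
Natural end conditions: M_0 = M_2 = 0.
Solving: M_0 = 0, M_1 = -9/2, M_2 = 0.

-4.5000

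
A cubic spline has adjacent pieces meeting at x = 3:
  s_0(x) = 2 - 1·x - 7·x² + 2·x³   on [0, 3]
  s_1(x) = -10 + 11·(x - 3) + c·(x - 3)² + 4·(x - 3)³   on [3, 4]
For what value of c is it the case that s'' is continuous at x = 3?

11

s_0''(x) = -14 + 12·x, so s_0''(3) = 22. On the right, s_1''(3) = 2c, so c = 11.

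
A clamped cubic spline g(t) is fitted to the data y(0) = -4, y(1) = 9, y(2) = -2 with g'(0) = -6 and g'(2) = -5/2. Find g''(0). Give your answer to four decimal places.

94.7500

With m_i denoting the second derivative at x_i, h_i = 1, 1, and Δ_i = (y_(i+1) − y_i)/h_i = 13, -11:
  1·m_0 + 4·m_1 + 1·m_2 = 6(Δ_1 - Δ_0) = -144
Clamped end conditions give two more equations: 2h_0·m_0 + h_0·m_1 = 6(Δ_0 - g'(0)) = 114 and h_1·m_1 + 2h_1·m_2 = 6(g'(2) - Δ_1) = 51.
Solving the tridiagonal system: m_0 = 379/4, m_1 = -151/2, m_2 = 253/4.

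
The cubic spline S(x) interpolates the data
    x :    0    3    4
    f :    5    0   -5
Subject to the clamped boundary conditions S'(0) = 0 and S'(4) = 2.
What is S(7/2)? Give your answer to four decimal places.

-3.6250

Let M_i = S''(x_i). Step sizes h_i = 3, 1; slopes of the chords Δ_i = (y_(i+1) - y_i)/h_i = -5/3, -5.
  3·M_0 + 8·M_1 + 1·M_2 = 6(Δ_1 - Δ_0) = -20
Clamped end conditions give two more equations: 2h_0·M_0 + h_0·M_1 = 6(Δ_0 - S'(0)) = -10 and h_1·M_1 + 2h_1·M_2 = 6(S'(4) - Δ_1) = 42.
Forward elimination and back-substitution give M_0 = 4/3, M_1 = -6, M_2 = 24.
On [3, 4], S(x) = 0 - 7·(x - 3) - 3·(x - 3)² + 5·(x - 3)³.
With (x - 3) = 1/2: S(7/2) = -29/8.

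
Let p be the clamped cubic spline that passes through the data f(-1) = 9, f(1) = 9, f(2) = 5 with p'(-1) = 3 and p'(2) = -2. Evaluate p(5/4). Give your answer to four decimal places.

Put m_i = p'' at the i-th knot. Here h = (2, 1) and Δ = (0, -4), so the interior equations h_(i-1)·m_(i-1) + 2(h_(i-1)+h_i)·m_i + h_i·m_(i+1) = 6(Δ_i − Δ_(i-1)) read
  2·m_0 + 6·m_1 + 1·m_2 = 6(Δ_1 - Δ_0) = -24
Clamped end conditions give two more equations: 2h_0·m_0 + h_0·m_1 = 6(Δ_0 - p'(-1)) = -18 and h_1·m_1 + 2h_1·m_2 = 6(p'(2) - Δ_1) = 12.
Solving: m_0 = -13/6, m_1 = -14/3, m_2 = 25/3.
On [1, 2], p(x) = 9 - 23/6·(x - 1) - 7/3·(x - 1)² + 13/6·(x - 1)³.
With (x - 1) = 1/4: p(5/4) = 1015/128.

7.9297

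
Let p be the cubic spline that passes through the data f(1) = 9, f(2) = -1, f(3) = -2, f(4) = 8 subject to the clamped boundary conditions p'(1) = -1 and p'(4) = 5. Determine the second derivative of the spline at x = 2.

18

Let M_i = p''(x_i). Step sizes h_i = 1, 1, 1; slopes of the chords Δ_i = (y_(i+1) - y_i)/h_i = -10, -1, 10.
  1·M_0 + 4·M_1 + 1·M_2 = 6(Δ_1 - Δ_0) = 54
  1·M_1 + 4·M_2 + 1·M_3 = 6(Δ_2 - Δ_1) = 66
Clamped end conditions give two more equations: 2h_0·M_0 + h_0·M_1 = 6(Δ_0 - p'(1)) = -54 and h_2·M_2 + 2h_2·M_3 = 6(p'(4) - Δ_2) = -30.
Solving: M_0 = -36, M_1 = 18, M_2 = 18, M_3 = -24.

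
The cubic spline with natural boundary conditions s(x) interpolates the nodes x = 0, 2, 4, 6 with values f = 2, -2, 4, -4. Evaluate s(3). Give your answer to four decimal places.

1.3000

Put M_i = s'' at the i-th knot. Here h = (2, 2, 2) and Δ = (-2, 3, -4), so the interior equations h_(i-1)·M_(i-1) + 2(h_(i-1)+h_i)·M_i + h_i·M_(i+1) = 6(Δ_i − Δ_(i-1)) read
  2·M_0 + 8·M_1 + 2·M_2 = 6(Δ_1 - Δ_0) = 30
  2·M_1 + 8·M_2 + 2·M_3 = 6(Δ_2 - Δ_1) = -42
Natural end conditions: M_0 = M_3 = 0.
Hence M_0 = 0, M_1 = 27/5, M_2 = -33/5, M_3 = 0.
On [2, 4], s(x) = -2 + 8/5·(x - 2) + 27/10·(x - 2)² - 1·(x - 2)³.
With (x - 2) = 1: s(3) = 13/10.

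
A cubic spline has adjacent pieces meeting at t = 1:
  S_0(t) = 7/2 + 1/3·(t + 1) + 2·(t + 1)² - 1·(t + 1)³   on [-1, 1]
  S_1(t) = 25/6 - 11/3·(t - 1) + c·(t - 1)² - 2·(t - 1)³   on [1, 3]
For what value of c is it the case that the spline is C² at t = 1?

S_0''(t) = 4 - 6·(t + 1), so S_0''(1) = -8. On the right, S_1''(1) = 2c, so c = -4.

-4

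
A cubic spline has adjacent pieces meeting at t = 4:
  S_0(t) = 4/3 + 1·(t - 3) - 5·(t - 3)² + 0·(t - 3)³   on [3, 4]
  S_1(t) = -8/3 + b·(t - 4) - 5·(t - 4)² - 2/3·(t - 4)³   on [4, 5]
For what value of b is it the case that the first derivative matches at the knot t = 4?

S_0'(t) = 1 - 10·(t - 3) + 0·(t - 3)², so S_0'(4) = -9. On the right, S_1'(4) = b, so b = -9.

-9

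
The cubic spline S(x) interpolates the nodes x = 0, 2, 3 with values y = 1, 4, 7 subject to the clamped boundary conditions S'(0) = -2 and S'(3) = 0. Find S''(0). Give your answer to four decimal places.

Write M_i for S''(x_i). With h_i = 2, 1 and divided differences Δ_i = 3/2, 3, the continuity of S' gives the tridiagonal system
  2·M_0 + 6·M_1 + 1·M_2 = 6(Δ_1 - Δ_0) = 9
Clamped end conditions give two more equations: 2h_0·M_0 + h_0·M_1 = 6(Δ_0 - S'(0)) = 21 and h_1·M_1 + 2h_1·M_2 = 6(S'(3) - Δ_1) = -18.
Solving the tridiagonal system: M_0 = 53/12, M_1 = 5/3, M_2 = -59/6.

4.4167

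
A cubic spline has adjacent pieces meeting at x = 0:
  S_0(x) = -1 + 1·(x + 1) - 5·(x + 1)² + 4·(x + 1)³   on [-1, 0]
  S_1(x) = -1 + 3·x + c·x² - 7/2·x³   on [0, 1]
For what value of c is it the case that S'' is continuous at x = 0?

S_0''(x) = -10 + 24·(x + 1), so S_0''(0) = 14. On the right, S_1''(0) = 2c, so c = 7.

7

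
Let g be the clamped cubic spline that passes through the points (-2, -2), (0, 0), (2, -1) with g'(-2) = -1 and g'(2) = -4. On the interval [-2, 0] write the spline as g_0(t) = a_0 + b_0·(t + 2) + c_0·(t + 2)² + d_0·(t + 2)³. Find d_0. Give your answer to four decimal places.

Write m_i for g''(x_i). With h_i = 2, 2 and divided differences Δ_i = 1, -1/2, the continuity of g' gives the tridiagonal system
  2·m_0 + 8·m_1 + 2·m_2 = 6(Δ_1 - Δ_0) = -9
Clamped end conditions give two more equations: 2h_0·m_0 + h_0·m_1 = 6(Δ_0 - g'(-2)) = 12 and h_1·m_1 + 2h_1·m_2 = 6(g'(2) - Δ_1) = -21.
Forward elimination and back-substitution give m_0 = 27/8, m_1 = -3/4, m_2 = -39/8.
On [-2, 0], with g_0(t) = a_0 + b_0·(t + 2) + c_0·(t + 2)² + d_0·(t + 2)³: c_0 = m_0/2 = 27/16, d_0 = (m_1 - m_0)/(6h_0) = -11/32, b_0 = Δ_0 - h_0(2m_0 + m_1)/6 = -1.

-0.3438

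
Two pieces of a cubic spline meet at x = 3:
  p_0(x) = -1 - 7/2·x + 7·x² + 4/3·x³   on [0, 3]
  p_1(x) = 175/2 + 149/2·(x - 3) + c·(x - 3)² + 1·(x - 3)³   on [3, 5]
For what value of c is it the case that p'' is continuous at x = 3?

p_0''(x) = 14 + 8·x, so p_0''(3) = 38. On the right, p_1''(3) = 2c, so c = 19.

19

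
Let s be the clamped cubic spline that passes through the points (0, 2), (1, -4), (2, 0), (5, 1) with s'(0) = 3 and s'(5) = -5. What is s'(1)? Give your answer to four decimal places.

Let m_i = s''(x_i). Step sizes h_i = 1, 1, 3; slopes of the chords Δ_i = (y_(i+1) - y_i)/h_i = -6, 4, 1/3.
  1·m_0 + 4·m_1 + 1·m_2 = 6(Δ_1 - Δ_0) = 60
  1·m_1 + 8·m_2 + 3·m_3 = 6(Δ_2 - Δ_1) = -22
Clamped end conditions give two more equations: 2h_0·m_0 + h_0·m_1 = 6(Δ_0 - s'(0)) = -54 and h_2·m_2 + 2h_2·m_3 = 6(s'(5) - Δ_2) = -32.
Hence m_0 = -1164/29, m_1 = 762/29, m_2 = -144/29, m_3 = -248/87.
On [1, 2], s'(x) = b_1 + 2c_1·(x - 1) + 3d_1·(x - 1)² with b_1 = Δ_1 - h_1(2m_1 + m_2)/6 = -114/29, c_1 = m_1/2 = 381/29, d_1 = (m_2 - m_1)/(6h_1) = -151/29. So s'(1) = -114/29.

-3.9310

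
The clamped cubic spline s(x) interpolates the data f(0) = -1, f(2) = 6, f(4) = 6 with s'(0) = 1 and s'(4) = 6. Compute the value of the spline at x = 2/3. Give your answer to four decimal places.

With σ_i denoting the second derivative at x_i, h_i = 2, 2, and Δ_i = (y_(i+1) − y_i)/h_i = 7/2, 0:
  2·σ_0 + 8·σ_1 + 2·σ_2 = 6(Δ_1 - Δ_0) = -21
Clamped end conditions give two more equations: 2h_0·σ_0 + h_0·σ_1 = 6(Δ_0 - s'(0)) = 15 and h_1·σ_1 + 2h_1·σ_2 = 6(s'(4) - Δ_1) = 36.
Hence σ_0 = 61/8, σ_1 = -31/4, σ_2 = 103/8.
On [0, 2], s(x) = -1 + 1·x + 61/16·x² - 41/32·x³.
With x = 2/3: s(2/3) = 53/54.

0.9815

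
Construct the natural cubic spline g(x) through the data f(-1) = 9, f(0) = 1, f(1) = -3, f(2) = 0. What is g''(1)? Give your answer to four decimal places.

9.6000

With m_i denoting the second derivative at x_i, h_i = 1, 1, 1, and Δ_i = (y_(i+1) − y_i)/h_i = -8, -4, 3:
  1·m_0 + 4·m_1 + 1·m_2 = 6(Δ_1 - Δ_0) = 24
  1·m_1 + 4·m_2 + 1·m_3 = 6(Δ_2 - Δ_1) = 42
Natural end conditions: m_0 = m_3 = 0.
Hence m_0 = 0, m_1 = 18/5, m_2 = 48/5, m_3 = 0.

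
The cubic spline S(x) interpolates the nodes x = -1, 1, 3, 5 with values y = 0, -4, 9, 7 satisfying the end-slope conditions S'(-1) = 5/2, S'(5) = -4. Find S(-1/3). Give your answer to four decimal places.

-0.5284

Write m_i for S''(x_i). With h_i = 2, 2, 2 and divided differences Δ_i = -2, 13/2, -1, the continuity of S' gives the tridiagonal system
  2·m_0 + 8·m_1 + 2·m_2 = 6(Δ_1 - Δ_0) = 51
  2·m_1 + 8·m_2 + 2·m_3 = 6(Δ_2 - Δ_1) = -45
Clamped end conditions give two more equations: 2h_0·m_0 + h_0·m_1 = 6(Δ_0 - S'(-1)) = -27 and h_2·m_2 + 2h_2·m_3 = 6(S'(5) - Δ_2) = -18.
Solving: m_0 = -377/30, m_1 = 349/30, m_2 = -127/15, m_3 = -4/15.
On [-1, 1], S(x) = 0 + 5/2·(x + 1) - 377/60·(x + 1)² + 121/60·(x + 1)³.
With (x + 1) = 2/3: S(-1/3) = -214/405.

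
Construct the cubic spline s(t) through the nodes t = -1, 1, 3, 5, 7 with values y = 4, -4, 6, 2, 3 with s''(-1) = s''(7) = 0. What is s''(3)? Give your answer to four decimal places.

-8.4643

Write σ_i for s''(x_i). With h_i = 2, 2, 2, 2 and divided differences Δ_i = -4, 5, -2, 1/2, the continuity of s' gives the tridiagonal system
  2·σ_0 + 8·σ_1 + 2·σ_2 = 6(Δ_1 - Δ_0) = 54
  2·σ_1 + 8·σ_2 + 2·σ_3 = 6(Δ_2 - Δ_1) = -42
  2·σ_2 + 8·σ_3 + 2·σ_4 = 6(Δ_3 - Δ_2) = 15
Natural end conditions: σ_0 = σ_4 = 0.
Solving: σ_0 = 0, σ_1 = 993/112, σ_2 = -237/28, σ_3 = 447/112, σ_4 = 0.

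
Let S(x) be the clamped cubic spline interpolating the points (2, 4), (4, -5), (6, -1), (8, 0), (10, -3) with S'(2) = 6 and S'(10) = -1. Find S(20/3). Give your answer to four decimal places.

0.4167

Put M_i = S'' at the i-th knot. Here h = (2, 2, 2, 2) and Δ = (-9/2, 2, 1/2, -3/2), so the interior equations h_(i-1)·M_(i-1) + 2(h_(i-1)+h_i)·M_i + h_i·M_(i+1) = 6(Δ_i − Δ_(i-1)) read
  2·M_0 + 8·M_1 + 2·M_2 = 6(Δ_1 - Δ_0) = 39
  2·M_1 + 8·M_2 + 2·M_3 = 6(Δ_2 - Δ_1) = -9
  2·M_2 + 8·M_3 + 2·M_4 = 6(Δ_3 - Δ_2) = -12
Clamped end conditions give two more equations: 2h_0·M_0 + h_0·M_1 = 6(Δ_0 - S'(2)) = -63 and h_3·M_3 + 2h_3·M_4 = 6(S'(10) - Δ_3) = 3.
Solving the tridiagonal system: M_0 = -341/16, M_1 = 89/8, M_2 = -59/16, M_3 = -7/8, M_4 = 19/16.
On [6, 8], S(x) = -1 + 13/4·(x - 6) - 59/32·(x - 6)² + 15/64·(x - 6)³.
With (x - 6) = 2/3: S(20/3) = 5/12.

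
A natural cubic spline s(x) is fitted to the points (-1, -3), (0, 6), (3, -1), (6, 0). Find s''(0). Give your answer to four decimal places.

-9.9310

Write m_i for s''(x_i). With h_i = 1, 3, 3 and divided differences Δ_i = 9, -7/3, 1/3, the continuity of s' gives the tridiagonal system
  1·m_0 + 8·m_1 + 3·m_2 = 6(Δ_1 - Δ_0) = -68
  3·m_1 + 12·m_2 + 3·m_3 = 6(Δ_2 - Δ_1) = 16
Natural end conditions: m_0 = m_3 = 0.
Forward elimination and back-substitution give m_0 = 0, m_1 = -288/29, m_2 = 332/87, m_3 = 0.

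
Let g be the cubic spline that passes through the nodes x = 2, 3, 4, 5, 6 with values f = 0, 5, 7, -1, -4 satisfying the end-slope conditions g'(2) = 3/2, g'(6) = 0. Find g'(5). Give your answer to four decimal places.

-7.2054

Let M_i = g''(x_i). Step sizes h_i = 1, 1, 1, 1; slopes of the chords Δ_i = (y_(i+1) - y_i)/h_i = 5, 2, -8, -3.
  1·M_0 + 4·M_1 + 1·M_2 = 6(Δ_1 - Δ_0) = -18
  1·M_1 + 4·M_2 + 1·M_3 = 6(Δ_2 - Δ_1) = -60
  1·M_2 + 4·M_3 + 1·M_4 = 6(Δ_3 - Δ_2) = 30
Clamped end conditions give two more equations: 2h_0·M_0 + h_0·M_1 = 6(Δ_0 - g'(2)) = 21 and h_3·M_3 + 2h_3·M_4 = 6(g'(6) - Δ_3) = 18.
Solving: M_0 = 681/56, M_1 = -93/28, M_2 = -135/8, M_3 = 303/28, M_4 = 201/56.
On [5, 6], g'(x) = b_3 + 2c_3·(x - 5) + 3d_3·(x - 5)² with b_3 = Δ_3 - h_3(2M_3 + M_4)/6 = -807/112, c_3 = M_3/2 = 303/56, d_3 = (M_4 - M_3)/(6h_3) = -135/112. So g'(5) = -807/112.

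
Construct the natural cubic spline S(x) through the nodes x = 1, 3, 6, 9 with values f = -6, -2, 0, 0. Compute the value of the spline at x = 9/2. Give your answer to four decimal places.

-0.4932

Let M_i = S''(x_i). Step sizes h_i = 2, 3, 3; slopes of the chords Δ_i = (y_(i+1) - y_i)/h_i = 2, 2/3, 0.
  2·M_0 + 10·M_1 + 3·M_2 = 6(Δ_1 - Δ_0) = -8
  3·M_1 + 12·M_2 + 3·M_3 = 6(Δ_2 - Δ_1) = -4
Natural end conditions: M_0 = M_3 = 0.
Solving the tridiagonal system: M_0 = 0, M_1 = -28/37, M_2 = -16/111, M_3 = 0.
On [3, 6], S(x) = -2 + 166/111·(x - 3) - 14/37·(x - 3)² + 34/999·(x - 3)³.
With (x - 3) = 3/2: S(9/2) = -73/148.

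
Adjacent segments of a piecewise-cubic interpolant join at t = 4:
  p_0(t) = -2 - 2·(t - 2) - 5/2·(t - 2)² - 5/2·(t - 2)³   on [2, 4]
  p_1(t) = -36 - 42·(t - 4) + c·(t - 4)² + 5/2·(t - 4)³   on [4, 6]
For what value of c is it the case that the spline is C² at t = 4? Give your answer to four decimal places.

-17.5000

p_0''(t) = -5 - 15·(t - 2), so p_0''(4) = -35. On the right, p_1''(4) = 2c, so c = -35/2.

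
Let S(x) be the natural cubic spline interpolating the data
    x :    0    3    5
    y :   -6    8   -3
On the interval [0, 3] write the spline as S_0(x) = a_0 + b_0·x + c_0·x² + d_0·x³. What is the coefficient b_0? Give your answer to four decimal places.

Put σ_i = S'' at the i-th knot. Here h = (3, 2) and Δ = (14/3, -11/2), so the interior equations h_(i-1)·σ_(i-1) + 2(h_(i-1)+h_i)·σ_i + h_i·σ_(i+1) = 6(Δ_i − Δ_(i-1)) read
  3·σ_0 + 10·σ_1 + 2·σ_2 = 6(Δ_1 - Δ_0) = -61
Natural end conditions: σ_0 = σ_2 = 0.
Forward elimination and back-substitution give σ_0 = 0, σ_1 = -61/10, σ_2 = 0.
On [0, 3], with S_0(x) = a_0 + b_0·x + c_0·x² + d_0·x³: c_0 = σ_0/2 = 0, d_0 = (σ_1 - σ_0)/(6h_0) = -61/180, b_0 = Δ_0 - h_0(2σ_0 + σ_1)/6 = 463/60.

7.7167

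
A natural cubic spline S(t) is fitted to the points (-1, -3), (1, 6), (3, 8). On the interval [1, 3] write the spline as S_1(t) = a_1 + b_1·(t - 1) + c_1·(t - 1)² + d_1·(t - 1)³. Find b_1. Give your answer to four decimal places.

2.7500

Let σ_i = S''(x_i). Step sizes h_i = 2, 2; slopes of the chords Δ_i = (y_(i+1) - y_i)/h_i = 9/2, 1.
  2·σ_0 + 8·σ_1 + 2·σ_2 = 6(Δ_1 - Δ_0) = -21
Natural end conditions: σ_0 = σ_2 = 0.
Hence σ_0 = 0, σ_1 = -21/8, σ_2 = 0.
On [1, 3], with S_1(t) = a_1 + b_1·(t - 1) + c_1·(t - 1)² + d_1·(t - 1)³: c_1 = σ_1/2 = -21/16, d_1 = (σ_2 - σ_1)/(6h_1) = 7/32, b_1 = Δ_1 - h_1(2σ_1 + σ_2)/6 = 11/4.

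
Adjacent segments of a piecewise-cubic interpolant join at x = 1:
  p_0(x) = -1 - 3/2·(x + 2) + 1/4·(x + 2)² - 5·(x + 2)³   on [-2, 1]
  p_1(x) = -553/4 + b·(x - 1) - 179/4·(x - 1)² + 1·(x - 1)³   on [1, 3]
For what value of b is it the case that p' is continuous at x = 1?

-135

p_0'(x) = -3/2 + 1/2·(x + 2) - 15·(x + 2)², so p_0'(1) = -135. On the right, p_1'(1) = b, so b = -135.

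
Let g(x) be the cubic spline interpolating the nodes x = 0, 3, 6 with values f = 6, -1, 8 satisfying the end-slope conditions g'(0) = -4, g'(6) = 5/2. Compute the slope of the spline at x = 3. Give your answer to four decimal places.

0.8750

Let m_i = g''(x_i). Step sizes h_i = 3, 3; slopes of the chords Δ_i = (y_(i+1) - y_i)/h_i = -7/3, 3.
  3·m_0 + 12·m_1 + 3·m_2 = 6(Δ_1 - Δ_0) = 32
Clamped end conditions give two more equations: 2h_0·m_0 + h_0·m_1 = 6(Δ_0 - g'(0)) = 10 and h_1·m_1 + 2h_1·m_2 = 6(g'(6) - Δ_1) = -3.
Solving: m_0 = 1/12, m_1 = 19/6, m_2 = -25/12.
On [3, 6], g'(x) = b_1 + 2c_1·(x - 3) + 3d_1·(x - 3)² with b_1 = Δ_1 - h_1(2m_1 + m_2)/6 = 7/8, c_1 = m_1/2 = 19/12, d_1 = (m_2 - m_1)/(6h_1) = -7/24. So g'(3) = 7/8.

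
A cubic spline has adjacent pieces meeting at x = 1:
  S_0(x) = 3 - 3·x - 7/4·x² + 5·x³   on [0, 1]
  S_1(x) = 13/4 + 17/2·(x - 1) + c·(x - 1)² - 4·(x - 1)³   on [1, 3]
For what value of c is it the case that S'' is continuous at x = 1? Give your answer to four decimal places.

S_0''(x) = -7/2 + 30·x, so S_0''(1) = 53/2. On the right, S_1''(1) = 2c, so c = 53/4.

13.2500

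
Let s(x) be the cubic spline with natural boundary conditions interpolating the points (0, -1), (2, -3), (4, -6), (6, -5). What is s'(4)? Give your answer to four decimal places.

Let σ_i = s''(x_i). Step sizes h_i = 2, 2, 2; slopes of the chords Δ_i = (y_(i+1) - y_i)/h_i = -1, -3/2, 1/2.
  2·σ_0 + 8·σ_1 + 2·σ_2 = 6(Δ_1 - Δ_0) = -3
  2·σ_1 + 8·σ_2 + 2·σ_3 = 6(Δ_2 - Δ_1) = 12
Natural end conditions: σ_0 = σ_3 = 0.
Solving the tridiagonal system: σ_0 = 0, σ_1 = -4/5, σ_2 = 17/10, σ_3 = 0.
On [4, 6], s'(x) = b_2 + 2c_2·(x - 4) + 3d_2·(x - 4)² with b_2 = Δ_2 - h_2(2σ_2 + σ_3)/6 = -19/30, c_2 = σ_2/2 = 17/20, d_2 = (σ_3 - σ_2)/(6h_2) = -17/120. So s'(4) = -19/30.

-0.6333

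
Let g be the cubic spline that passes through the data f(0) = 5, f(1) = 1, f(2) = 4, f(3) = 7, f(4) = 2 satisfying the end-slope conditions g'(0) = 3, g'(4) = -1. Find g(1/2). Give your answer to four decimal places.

3.7478

With M_i denoting the second derivative at x_i, h_i = 1, 1, 1, 1, and Δ_i = (y_(i+1) − y_i)/h_i = -4, 3, 3, -5:
  1·M_0 + 4·M_1 + 1·M_2 = 6(Δ_1 - Δ_0) = 42
  1·M_1 + 4·M_2 + 1·M_3 = 6(Δ_2 - Δ_1) = 0
  1·M_2 + 4·M_3 + 1·M_4 = 6(Δ_3 - Δ_2) = -48
Clamped end conditions give two more equations: 2h_0·M_0 + h_0·M_1 = 6(Δ_0 - g'(0)) = -42 and h_3·M_3 + 2h_3·M_4 = 6(g'(4) - Δ_3) = 24.
Hence M_0 = -841/28, M_1 = 253/14, M_2 = -1/4, M_3 = -239/14, M_4 = 575/28.
On [0, 1], g(x) = 5 + 3·x - 841/56·x² + 449/56·x³.
With x = 1/2: g(1/2) = 1679/448.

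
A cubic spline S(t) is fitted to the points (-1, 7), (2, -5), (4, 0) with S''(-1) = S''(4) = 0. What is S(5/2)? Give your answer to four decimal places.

-4.6031

Put M_i = S'' at the i-th knot. Here h = (3, 2) and Δ = (-4, 5/2), so the interior equations h_(i-1)·M_(i-1) + 2(h_(i-1)+h_i)·M_i + h_i·M_(i+1) = 6(Δ_i − Δ_(i-1)) read
  3·M_0 + 10·M_1 + 2·M_2 = 6(Δ_1 - Δ_0) = 39
Natural end conditions: M_0 = M_2 = 0.
Solving the tridiagonal system: M_0 = 0, M_1 = 39/10, M_2 = 0.
On [2, 4], S(t) = -5 - 1/10·(t - 2) + 39/20·(t - 2)² - 13/40·(t - 2)³.
With (t - 2) = 1/2: S(5/2) = -1473/320.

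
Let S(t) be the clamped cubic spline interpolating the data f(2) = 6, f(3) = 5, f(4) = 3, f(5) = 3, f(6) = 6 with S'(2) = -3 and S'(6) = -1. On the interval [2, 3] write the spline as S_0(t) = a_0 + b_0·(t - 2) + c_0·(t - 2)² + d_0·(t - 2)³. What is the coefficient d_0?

-2

Let M_i = S''(x_i). Step sizes h_i = 1, 1, 1, 1; slopes of the chords Δ_i = (y_(i+1) - y_i)/h_i = -1, -2, 0, 3.
  1·M_0 + 4·M_1 + 1·M_2 = 6(Δ_1 - Δ_0) = -6
  1·M_1 + 4·M_2 + 1·M_3 = 6(Δ_2 - Δ_1) = 12
  1·M_2 + 4·M_3 + 1·M_4 = 6(Δ_3 - Δ_2) = 18
Clamped end conditions give two more equations: 2h_0·M_0 + h_0·M_1 = 6(Δ_0 - S'(2)) = 12 and h_3·M_3 + 2h_3·M_4 = 6(S'(6) - Δ_3) = -24.
Solving: M_0 = 8, M_1 = -4, M_2 = 2, M_3 = 8, M_4 = -16.
On [2, 3], with S_0(t) = a_0 + b_0·(t - 2) + c_0·(t - 2)² + d_0·(t - 2)³: c_0 = M_0/2 = 4, d_0 = (M_1 - M_0)/(6h_0) = -2, b_0 = Δ_0 - h_0(2M_0 + M_1)/6 = -3.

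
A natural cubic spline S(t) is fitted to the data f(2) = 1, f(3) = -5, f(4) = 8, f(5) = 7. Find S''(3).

Put σ_i = S'' at the i-th knot. Here h = (1, 1, 1) and Δ = (-6, 13, -1), so the interior equations h_(i-1)·σ_(i-1) + 2(h_(i-1)+h_i)·σ_i + h_i·σ_(i+1) = 6(Δ_i − Δ_(i-1)) read
  1·σ_0 + 4·σ_1 + 1·σ_2 = 6(Δ_1 - Δ_0) = 114
  1·σ_1 + 4·σ_2 + 1·σ_3 = 6(Δ_2 - Δ_1) = -84
Natural end conditions: σ_0 = σ_3 = 0.
Solving: σ_0 = 0, σ_1 = 36, σ_2 = -30, σ_3 = 0.

36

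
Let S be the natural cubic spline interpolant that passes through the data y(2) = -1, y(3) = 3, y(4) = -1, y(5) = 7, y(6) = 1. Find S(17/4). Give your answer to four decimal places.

0.4727

Write m_i for S''(x_i). With h_i = 1, 1, 1, 1 and divided differences Δ_i = 4, -4, 8, -6, the continuity of S' gives the tridiagonal system
  1·m_0 + 4·m_1 + 1·m_2 = 6(Δ_1 - Δ_0) = -48
  1·m_1 + 4·m_2 + 1·m_3 = 6(Δ_2 - Δ_1) = 72
  1·m_2 + 4·m_3 + 1·m_4 = 6(Δ_3 - Δ_2) = -84
Natural end conditions: m_0 = m_4 = 0.
Forward elimination and back-substitution give m_0 = 0, m_1 = -39/2, m_2 = 30, m_3 = -57/2, m_4 = 0.
On [4, 5], S(x) = -1 + 11/4·(x - 4) + 15·(x - 4)² - 39/4·(x - 4)³.
With (x - 4) = 1/4: S(17/4) = 121/256.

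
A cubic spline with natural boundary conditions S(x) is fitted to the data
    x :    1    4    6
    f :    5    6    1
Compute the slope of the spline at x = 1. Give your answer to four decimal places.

1.1833

Write M_i for S''(x_i). With h_i = 3, 2 and divided differences Δ_i = 1/3, -5/2, the continuity of S' gives the tridiagonal system
  3·M_0 + 10·M_1 + 2·M_2 = 6(Δ_1 - Δ_0) = -17
Natural end conditions: M_0 = M_2 = 0.
Solving: M_0 = 0, M_1 = -17/10, M_2 = 0.
On [1, 4], S'(x) = b_0 + 2c_0·(x - 1) + 3d_0·(x - 1)² with b_0 = Δ_0 - h_0(2M_0 + M_1)/6 = 71/60, c_0 = M_0/2 = 0, d_0 = (M_1 - M_0)/(6h_0) = -17/180. So S'(1) = 71/60.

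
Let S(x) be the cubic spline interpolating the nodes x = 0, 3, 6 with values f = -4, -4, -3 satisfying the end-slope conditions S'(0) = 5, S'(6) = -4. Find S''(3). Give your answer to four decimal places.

Let M_i = S''(x_i). Step sizes h_i = 3, 3; slopes of the chords Δ_i = (y_(i+1) - y_i)/h_i = 0, 1/3.
  3·M_0 + 12·M_1 + 3·M_2 = 6(Δ_1 - Δ_0) = 2
Clamped end conditions give two more equations: 2h_0·M_0 + h_0·M_1 = 6(Δ_0 - S'(0)) = -30 and h_1·M_1 + 2h_1·M_2 = 6(S'(6) - Δ_1) = -26.
Forward elimination and back-substitution give M_0 = -20/3, M_1 = 10/3, M_2 = -6.

3.3333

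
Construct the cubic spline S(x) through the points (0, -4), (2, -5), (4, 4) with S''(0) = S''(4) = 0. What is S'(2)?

2

With M_i denoting the second derivative at x_i, h_i = 2, 2, and Δ_i = (y_(i+1) − y_i)/h_i = -1/2, 9/2:
  2·M_0 + 8·M_1 + 2·M_2 = 6(Δ_1 - Δ_0) = 30
Natural end conditions: M_0 = M_2 = 0.
Forward elimination and back-substitution give M_0 = 0, M_1 = 15/4, M_2 = 0.
On [2, 4], S'(x) = b_1 + 2c_1·(x - 2) + 3d_1·(x - 2)² with b_1 = Δ_1 - h_1(2M_1 + M_2)/6 = 2, c_1 = M_1/2 = 15/8, d_1 = (M_2 - M_1)/(6h_1) = -5/16. So S'(2) = 2.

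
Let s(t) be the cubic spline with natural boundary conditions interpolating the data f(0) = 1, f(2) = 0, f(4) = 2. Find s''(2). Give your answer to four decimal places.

Write M_i for s''(x_i). With h_i = 2, 2 and divided differences Δ_i = -1/2, 1, the continuity of s' gives the tridiagonal system
  2·M_0 + 8·M_1 + 2·M_2 = 6(Δ_1 - Δ_0) = 9
Natural end conditions: M_0 = M_2 = 0.
Forward elimination and back-substitution give M_0 = 0, M_1 = 9/8, M_2 = 0.

1.1250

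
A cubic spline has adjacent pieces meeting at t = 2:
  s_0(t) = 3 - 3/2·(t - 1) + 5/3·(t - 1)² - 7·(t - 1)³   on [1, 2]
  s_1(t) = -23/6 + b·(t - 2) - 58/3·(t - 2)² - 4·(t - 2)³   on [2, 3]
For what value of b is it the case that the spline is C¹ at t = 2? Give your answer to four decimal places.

s_0'(t) = -3/2 + 10/3·(t - 1) - 21·(t - 1)², so s_0'(2) = -115/6. On the right, s_1'(2) = b, so b = -115/6.

-19.1667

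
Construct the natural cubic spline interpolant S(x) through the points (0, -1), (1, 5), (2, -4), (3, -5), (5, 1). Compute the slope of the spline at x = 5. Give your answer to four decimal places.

3.3023

With m_i denoting the second derivative at x_i, h_i = 1, 1, 1, 2, and Δ_i = (y_(i+1) − y_i)/h_i = 6, -9, -1, 3:
  1·m_0 + 4·m_1 + 1·m_2 = 6(Δ_1 - Δ_0) = -90
  1·m_1 + 4·m_2 + 1·m_3 = 6(Δ_2 - Δ_1) = 48
  1·m_2 + 6·m_3 + 2·m_4 = 6(Δ_3 - Δ_2) = 24
Natural end conditions: m_0 = m_4 = 0.
Solving: m_0 = 0, m_1 = -1167/43, m_2 = 798/43, m_3 = 39/43, m_4 = 0.
On [3, 5], S'(x) = b_3 + 2c_3·(x - 3) + 3d_3·(x - 3)² with b_3 = Δ_3 - h_3(2m_3 + m_4)/6 = 103/43, c_3 = m_3/2 = 39/86, d_3 = (m_4 - m_3)/(6h_3) = -13/172. So S'(5) = 142/43.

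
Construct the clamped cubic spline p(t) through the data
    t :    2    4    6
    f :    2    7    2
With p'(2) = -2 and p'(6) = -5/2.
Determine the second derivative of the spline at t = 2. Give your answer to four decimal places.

10.3750

Write m_i for p''(x_i). With h_i = 2, 2 and divided differences Δ_i = 5/2, -5/2, the continuity of p' gives the tridiagonal system
  2·m_0 + 8·m_1 + 2·m_2 = 6(Δ_1 - Δ_0) = -30
Clamped end conditions give two more equations: 2h_0·m_0 + h_0·m_1 = 6(Δ_0 - p'(2)) = 27 and h_1·m_1 + 2h_1·m_2 = 6(p'(6) - Δ_1) = 0.
Forward elimination and back-substitution give m_0 = 83/8, m_1 = -29/4, m_2 = 29/8.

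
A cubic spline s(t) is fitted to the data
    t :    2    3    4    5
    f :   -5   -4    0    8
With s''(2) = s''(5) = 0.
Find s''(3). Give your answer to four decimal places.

Put M_i = s'' at the i-th knot. Here h = (1, 1, 1) and Δ = (1, 4, 8), so the interior equations h_(i-1)·M_(i-1) + 2(h_(i-1)+h_i)·M_i + h_i·M_(i+1) = 6(Δ_i − Δ_(i-1)) read
  1·M_0 + 4·M_1 + 1·M_2 = 6(Δ_1 - Δ_0) = 18
  1·M_1 + 4·M_2 + 1·M_3 = 6(Δ_2 - Δ_1) = 24
Natural end conditions: M_0 = M_3 = 0.
Hence M_0 = 0, M_1 = 16/5, M_2 = 26/5, M_3 = 0.

3.2000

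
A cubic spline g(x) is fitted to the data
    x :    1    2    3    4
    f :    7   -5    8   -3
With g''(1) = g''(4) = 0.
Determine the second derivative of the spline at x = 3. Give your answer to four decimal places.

Let M_i = g''(x_i). Step sizes h_i = 1, 1, 1; slopes of the chords Δ_i = (y_(i+1) - y_i)/h_i = -12, 13, -11.
  1·M_0 + 4·M_1 + 1·M_2 = 6(Δ_1 - Δ_0) = 150
  1·M_1 + 4·M_2 + 1·M_3 = 6(Δ_2 - Δ_1) = -144
Natural end conditions: M_0 = M_3 = 0.
Hence M_0 = 0, M_1 = 248/5, M_2 = -242/5, M_3 = 0.

-48.4000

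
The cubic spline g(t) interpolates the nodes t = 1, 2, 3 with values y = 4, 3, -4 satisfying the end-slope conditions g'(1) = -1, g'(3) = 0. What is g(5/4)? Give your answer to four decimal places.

With M_i denoting the second derivative at x_i, h_i = 1, 1, and Δ_i = (y_(i+1) − y_i)/h_i = -1, -7:
  1·M_0 + 4·M_1 + 1·M_2 = 6(Δ_1 - Δ_0) = -36
Clamped end conditions give two more equations: 2h_0·M_0 + h_0·M_1 = 6(Δ_0 - g'(1)) = 0 and h_1·M_1 + 2h_1·M_2 = 6(g'(3) - Δ_1) = 42.
Forward elimination and back-substitution give M_0 = 19/2, M_1 = -19, M_2 = 61/2.
On [1, 2], g(t) = 4 - 1·(t - 1) + 19/4·(t - 1)² - 19/4·(t - 1)³.
With (t - 1) = 1/4: g(5/4) = 1017/256.

3.9727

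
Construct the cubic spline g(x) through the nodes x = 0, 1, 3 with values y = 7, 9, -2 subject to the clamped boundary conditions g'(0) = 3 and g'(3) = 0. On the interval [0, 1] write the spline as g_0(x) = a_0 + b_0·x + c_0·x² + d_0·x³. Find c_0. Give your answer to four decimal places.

Let m_i = g''(x_i). Step sizes h_i = 1, 2; slopes of the chords Δ_i = (y_(i+1) - y_i)/h_i = 2, -11/2.
  1·m_0 + 6·m_1 + 2·m_2 = 6(Δ_1 - Δ_0) = -45
Clamped end conditions give two more equations: 2h_0·m_0 + h_0·m_1 = 6(Δ_0 - g'(0)) = -6 and h_1·m_1 + 2h_1·m_2 = 6(g'(3) - Δ_1) = 33.
Forward elimination and back-substitution give m_0 = 7/2, m_1 = -13, m_2 = 59/4.
On [0, 1], with g_0(x) = a_0 + b_0·x + c_0·x² + d_0·x³: c_0 = m_0/2 = 7/4, d_0 = (m_1 - m_0)/(6h_0) = -11/4, b_0 = Δ_0 - h_0(2m_0 + m_1)/6 = 3.

1.7500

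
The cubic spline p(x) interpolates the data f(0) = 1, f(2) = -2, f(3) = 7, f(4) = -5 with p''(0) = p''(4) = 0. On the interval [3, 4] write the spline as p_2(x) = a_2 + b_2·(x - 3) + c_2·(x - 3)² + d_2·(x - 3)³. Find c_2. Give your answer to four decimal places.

Write σ_i for p''(x_i). With h_i = 2, 1, 1 and divided differences Δ_i = -3/2, 9, -12, the continuity of p' gives the tridiagonal system
  2·σ_0 + 6·σ_1 + 1·σ_2 = 6(Δ_1 - Δ_0) = 63
  1·σ_1 + 4·σ_2 + 1·σ_3 = 6(Δ_2 - Δ_1) = -126
Natural end conditions: σ_0 = σ_3 = 0.
Solving: σ_0 = 0, σ_1 = 378/23, σ_2 = -819/23, σ_3 = 0.
On [3, 4], with p_2(x) = a_2 + b_2·(x - 3) + c_2·(x - 3)² + d_2·(x - 3)³: c_2 = σ_2/2 = -819/46, d_2 = (σ_3 - σ_2)/(6h_2) = 273/46, b_2 = Δ_2 - h_2(2σ_2 + σ_3)/6 = -3/23.

-17.8043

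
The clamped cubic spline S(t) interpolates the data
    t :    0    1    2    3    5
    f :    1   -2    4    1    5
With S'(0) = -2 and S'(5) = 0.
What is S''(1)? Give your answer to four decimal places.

Put m_i = S'' at the i-th knot. Here h = (1, 1, 1, 2) and Δ = (-3, 6, -3, 2), so the interior equations h_(i-1)·m_(i-1) + 2(h_(i-1)+h_i)·m_i + h_i·m_(i+1) = 6(Δ_i − Δ_(i-1)) read
  1·m_0 + 4·m_1 + 1·m_2 = 6(Δ_1 - Δ_0) = 54
  1·m_1 + 4·m_2 + 1·m_3 = 6(Δ_2 - Δ_1) = -54
  1·m_2 + 6·m_3 + 2·m_4 = 6(Δ_3 - Δ_2) = 30
Clamped end conditions give two more equations: 2h_0·m_0 + h_0·m_1 = 6(Δ_0 - S'(0)) = -6 and h_3·m_3 + 2h_3·m_4 = 6(S'(5) - Δ_3) = -12.
Forward elimination and back-substitution give m_0 = -586/41, m_1 = 926/41, m_2 = -904/41, m_3 = 476/41, m_4 = -361/41.

22.5854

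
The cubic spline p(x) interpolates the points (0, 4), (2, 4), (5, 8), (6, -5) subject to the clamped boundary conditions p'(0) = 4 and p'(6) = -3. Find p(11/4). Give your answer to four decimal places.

7.4447

With M_i denoting the second derivative at x_i, h_i = 2, 3, 1, and Δ_i = (y_(i+1) − y_i)/h_i = 0, 4/3, -13:
  2·M_0 + 10·M_1 + 3·M_2 = 6(Δ_1 - Δ_0) = 8
  3·M_1 + 8·M_2 + 1·M_3 = 6(Δ_2 - Δ_1) = -86
Clamped end conditions give two more equations: 2h_0·M_0 + h_0·M_1 = 6(Δ_0 - p'(0)) = -24 and h_2·M_2 + 2h_2·M_3 = 6(p'(6) - Δ_2) = 60.
Solving the tridiagonal system: M_0 = -400/39, M_1 = 332/39, M_2 = -736/39, M_3 = 1538/39.
On [2, 5], p(x) = 4 + 88/39·(x - 2) + 166/39·(x - 2)² - 178/117·(x - 2)³.
With (x - 2) = 3/4: p(11/4) = 3097/416.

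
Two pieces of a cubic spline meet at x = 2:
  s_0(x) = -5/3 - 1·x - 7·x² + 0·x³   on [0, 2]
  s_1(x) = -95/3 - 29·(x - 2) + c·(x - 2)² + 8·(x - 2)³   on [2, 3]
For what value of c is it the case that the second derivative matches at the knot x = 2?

s_0''(x) = -14 + 0·x, so s_0''(2) = -14. On the right, s_1''(2) = 2c, so c = -7.

-7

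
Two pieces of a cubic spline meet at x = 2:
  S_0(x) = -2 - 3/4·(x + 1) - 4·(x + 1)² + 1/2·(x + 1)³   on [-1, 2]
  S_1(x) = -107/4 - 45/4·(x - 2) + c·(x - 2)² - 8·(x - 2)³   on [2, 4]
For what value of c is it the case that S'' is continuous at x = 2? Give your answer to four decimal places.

0.5000

S_0''(x) = -8 + 3·(x + 1), so S_0''(2) = 1. On the right, S_1''(2) = 2c, so c = 1/2.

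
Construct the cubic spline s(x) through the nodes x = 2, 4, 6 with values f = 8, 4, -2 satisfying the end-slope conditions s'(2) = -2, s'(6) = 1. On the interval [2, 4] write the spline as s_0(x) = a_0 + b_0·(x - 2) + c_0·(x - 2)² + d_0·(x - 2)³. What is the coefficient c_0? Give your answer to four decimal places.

0.7500

Let M_i = s''(x_i). Step sizes h_i = 2, 2; slopes of the chords Δ_i = (y_(i+1) - y_i)/h_i = -2, -3.
  2·M_0 + 8·M_1 + 2·M_2 = 6(Δ_1 - Δ_0) = -6
Clamped end conditions give two more equations: 2h_0·M_0 + h_0·M_1 = 6(Δ_0 - s'(2)) = 0 and h_1·M_1 + 2h_1·M_2 = 6(s'(6) - Δ_1) = 24.
Solving: M_0 = 3/2, M_1 = -3, M_2 = 15/2.
On [2, 4], with s_0(x) = a_0 + b_0·(x - 2) + c_0·(x - 2)² + d_0·(x - 2)³: c_0 = M_0/2 = 3/4, d_0 = (M_1 - M_0)/(6h_0) = -3/8, b_0 = Δ_0 - h_0(2M_0 + M_1)/6 = -2.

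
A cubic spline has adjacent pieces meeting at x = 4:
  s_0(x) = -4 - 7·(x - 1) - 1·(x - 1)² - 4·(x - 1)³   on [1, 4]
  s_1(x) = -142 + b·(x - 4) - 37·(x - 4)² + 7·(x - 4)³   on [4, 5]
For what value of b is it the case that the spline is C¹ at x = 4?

-121

s_0'(x) = -7 - 2·(x - 1) - 12·(x - 1)², so s_0'(4) = -121. On the right, s_1'(4) = b, so b = -121.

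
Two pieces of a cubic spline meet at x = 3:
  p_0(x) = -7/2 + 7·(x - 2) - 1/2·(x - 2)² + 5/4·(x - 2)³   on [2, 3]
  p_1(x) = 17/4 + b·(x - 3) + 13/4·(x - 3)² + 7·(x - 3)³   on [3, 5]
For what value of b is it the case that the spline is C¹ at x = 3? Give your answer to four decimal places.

9.7500

p_0'(x) = 7 - 1·(x - 2) + 15/4·(x - 2)², so p_0'(3) = 39/4. On the right, p_1'(3) = b, so b = 39/4.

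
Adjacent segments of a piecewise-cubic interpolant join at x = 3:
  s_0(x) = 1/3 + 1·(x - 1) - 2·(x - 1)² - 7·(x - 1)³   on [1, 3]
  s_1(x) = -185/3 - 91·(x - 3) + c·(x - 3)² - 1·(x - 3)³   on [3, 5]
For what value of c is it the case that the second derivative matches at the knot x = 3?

-44

s_0''(x) = -4 - 42·(x - 1), so s_0''(3) = -88. On the right, s_1''(3) = 2c, so c = -44.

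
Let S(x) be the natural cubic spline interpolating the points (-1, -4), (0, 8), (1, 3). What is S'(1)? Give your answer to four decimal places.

Let M_i = S''(x_i). Step sizes h_i = 1, 1; slopes of the chords Δ_i = (y_(i+1) - y_i)/h_i = 12, -5.
  1·M_0 + 4·M_1 + 1·M_2 = 6(Δ_1 - Δ_0) = -102
Natural end conditions: M_0 = M_2 = 0.
Solving the tridiagonal system: M_0 = 0, M_1 = -51/2, M_2 = 0.
On [0, 1], S'(x) = b_1 + 2c_1·x + 3d_1·x² with b_1 = Δ_1 - h_1(2M_1 + M_2)/6 = 7/2, c_1 = M_1/2 = -51/4, d_1 = (M_2 - M_1)/(6h_1) = 17/4. So S'(1) = -37/4.

-9.2500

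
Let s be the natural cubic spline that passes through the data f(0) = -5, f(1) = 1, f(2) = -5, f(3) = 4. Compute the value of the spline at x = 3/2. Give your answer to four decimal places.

-2.2250

Let M_i = s''(x_i). Step sizes h_i = 1, 1, 1; slopes of the chords Δ_i = (y_(i+1) - y_i)/h_i = 6, -6, 9.
  1·M_0 + 4·M_1 + 1·M_2 = 6(Δ_1 - Δ_0) = -72
  1·M_1 + 4·M_2 + 1·M_3 = 6(Δ_2 - Δ_1) = 90
Natural end conditions: M_0 = M_3 = 0.
Forward elimination and back-substitution give M_0 = 0, M_1 = -126/5, M_2 = 144/5, M_3 = 0.
On [1, 2], s(x) = 1 - 12/5·(x - 1) - 63/5·(x - 1)² + 9·(x - 1)³.
With (x - 1) = 1/2: s(3/2) = -89/40.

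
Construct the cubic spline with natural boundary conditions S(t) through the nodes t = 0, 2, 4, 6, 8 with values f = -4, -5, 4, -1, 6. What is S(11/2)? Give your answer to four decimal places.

0.1144

Put σ_i = S'' at the i-th knot. Here h = (2, 2, 2, 2) and Δ = (-1/2, 9/2, -5/2, 7/2), so the interior equations h_(i-1)·σ_(i-1) + 2(h_(i-1)+h_i)·σ_i + h_i·σ_(i+1) = 6(Δ_i − Δ_(i-1)) read
  2·σ_0 + 8·σ_1 + 2·σ_2 = 6(Δ_1 - Δ_0) = 30
  2·σ_1 + 8·σ_2 + 2·σ_3 = 6(Δ_2 - Δ_1) = -42
  2·σ_2 + 8·σ_3 + 2·σ_4 = 6(Δ_3 - Δ_2) = 36
Natural end conditions: σ_0 = σ_4 = 0.
Hence σ_0 = 0, σ_1 = 327/56, σ_2 = -117/14, σ_3 = 369/56, σ_4 = 0.
On [4, 6], S(t) = 4 + 7/8·(t - 4) - 117/28·(t - 4)² + 279/224·(t - 4)³.
With (t - 4) = 3/2: S(11/2) = 205/1792.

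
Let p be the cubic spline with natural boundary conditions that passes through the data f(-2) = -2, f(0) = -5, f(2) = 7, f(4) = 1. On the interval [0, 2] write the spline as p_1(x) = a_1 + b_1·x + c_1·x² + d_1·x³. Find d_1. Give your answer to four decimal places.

Let M_i = p''(x_i). Step sizes h_i = 2, 2, 2; slopes of the chords Δ_i = (y_(i+1) - y_i)/h_i = -3/2, 6, -3.
  2·M_0 + 8·M_1 + 2·M_2 = 6(Δ_1 - Δ_0) = 45
  2·M_1 + 8·M_2 + 2·M_3 = 6(Δ_2 - Δ_1) = -54
Natural end conditions: M_0 = M_3 = 0.
Forward elimination and back-substitution give M_0 = 0, M_1 = 39/5, M_2 = -87/10, M_3 = 0.
On [0, 2], with p_1(x) = a_1 + b_1·x + c_1·x² + d_1·x³: c_1 = M_1/2 = 39/10, d_1 = (M_2 - M_1)/(6h_1) = -11/8, b_1 = Δ_1 - h_1(2M_1 + M_2)/6 = 37/10.

-1.3750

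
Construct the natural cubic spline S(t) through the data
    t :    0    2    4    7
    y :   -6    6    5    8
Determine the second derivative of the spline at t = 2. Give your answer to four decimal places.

-5.3684

Write m_i for S''(x_i). With h_i = 2, 2, 3 and divided differences Δ_i = 6, -1/2, 1, the continuity of S' gives the tridiagonal system
  2·m_0 + 8·m_1 + 2·m_2 = 6(Δ_1 - Δ_0) = -39
  2·m_1 + 10·m_2 + 3·m_3 = 6(Δ_2 - Δ_1) = 9
Natural end conditions: m_0 = m_3 = 0.
Forward elimination and back-substitution give m_0 = 0, m_1 = -102/19, m_2 = 75/38, m_3 = 0.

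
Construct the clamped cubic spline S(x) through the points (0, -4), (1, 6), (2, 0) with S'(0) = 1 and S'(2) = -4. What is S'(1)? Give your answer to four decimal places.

Put m_i = S'' at the i-th knot. Here h = (1, 1) and Δ = (10, -6), so the interior equations h_(i-1)·m_(i-1) + 2(h_(i-1)+h_i)·m_i + h_i·m_(i+1) = 6(Δ_i − Δ_(i-1)) read
  1·m_0 + 4·m_1 + 1·m_2 = 6(Δ_1 - Δ_0) = -96
Clamped end conditions give two more equations: 2h_0·m_0 + h_0·m_1 = 6(Δ_0 - S'(0)) = 54 and h_1·m_1 + 2h_1·m_2 = 6(S'(2) - Δ_1) = 12.
Forward elimination and back-substitution give m_0 = 97/2, m_1 = -43, m_2 = 55/2.
On [1, 2], S'(x) = b_1 + 2c_1·(x - 1) + 3d_1·(x - 1)² with b_1 = Δ_1 - h_1(2m_1 + m_2)/6 = 15/4, c_1 = m_1/2 = -43/2, d_1 = (m_2 - m_1)/(6h_1) = 47/4. So S'(1) = 15/4.

3.7500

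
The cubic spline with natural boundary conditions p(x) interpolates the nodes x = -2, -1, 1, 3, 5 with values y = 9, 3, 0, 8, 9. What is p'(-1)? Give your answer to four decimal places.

Let σ_i = p''(x_i). Step sizes h_i = 1, 2, 2, 2; slopes of the chords Δ_i = (y_(i+1) - y_i)/h_i = -6, -3/2, 4, 1/2.
  1·σ_0 + 6·σ_1 + 2·σ_2 = 6(Δ_1 - Δ_0) = 27
  2·σ_1 + 8·σ_2 + 2·σ_3 = 6(Δ_2 - Δ_1) = 33
  2·σ_2 + 8·σ_3 + 2·σ_4 = 6(Δ_3 - Δ_2) = -21
Natural end conditions: σ_0 = σ_4 = 0.
Solving the tridiagonal system: σ_0 = 0, σ_1 = 126/41, σ_2 = 351/82, σ_3 = -303/82, σ_4 = 0.
On [-1, 1], p'(x) = b_1 + 2c_1·(x + 1) + 3d_1·(x + 1)² with b_1 = Δ_1 - h_1(2σ_1 + σ_2)/6 = -204/41, c_1 = σ_1/2 = 63/41, d_1 = (σ_2 - σ_1)/(6h_1) = 33/328. So p'(-1) = -204/41.

-4.9756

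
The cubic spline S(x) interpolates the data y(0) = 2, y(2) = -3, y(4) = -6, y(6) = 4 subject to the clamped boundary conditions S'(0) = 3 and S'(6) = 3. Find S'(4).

3

Let σ_i = S''(x_i). Step sizes h_i = 2, 2, 2; slopes of the chords Δ_i = (y_(i+1) - y_i)/h_i = -5/2, -3/2, 5.
  2·σ_0 + 8·σ_1 + 2·σ_2 = 6(Δ_1 - Δ_0) = 6
  2·σ_1 + 8·σ_2 + 2·σ_3 = 6(Δ_2 - Δ_1) = 39
Clamped end conditions give two more equations: 2h_0·σ_0 + h_0·σ_1 = 6(Δ_0 - S'(0)) = -33 and h_2·σ_2 + 2h_2·σ_3 = 6(S'(6) - Δ_2) = -12.
Hence σ_0 = -9, σ_1 = 3/2, σ_2 = 6, σ_3 = -6.
On [4, 6], S'(x) = b_2 + 2c_2·(x - 4) + 3d_2·(x - 4)² with b_2 = Δ_2 - h_2(2σ_2 + σ_3)/6 = 3, c_2 = σ_2/2 = 3, d_2 = (σ_3 - σ_2)/(6h_2) = -1. So S'(4) = 3.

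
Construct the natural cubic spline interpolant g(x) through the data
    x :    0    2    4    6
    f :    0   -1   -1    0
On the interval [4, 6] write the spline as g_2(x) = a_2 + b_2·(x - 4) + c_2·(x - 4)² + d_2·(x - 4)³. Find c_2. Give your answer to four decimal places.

0.1500

With m_i denoting the second derivative at x_i, h_i = 2, 2, 2, and Δ_i = (y_(i+1) − y_i)/h_i = -1/2, 0, 1/2:
  2·m_0 + 8·m_1 + 2·m_2 = 6(Δ_1 - Δ_0) = 3
  2·m_1 + 8·m_2 + 2·m_3 = 6(Δ_2 - Δ_1) = 3
Natural end conditions: m_0 = m_3 = 0.
Solving the tridiagonal system: m_0 = 0, m_1 = 3/10, m_2 = 3/10, m_3 = 0.
On [4, 6], with g_2(x) = a_2 + b_2·(x - 4) + c_2·(x - 4)² + d_2·(x - 4)³: c_2 = m_2/2 = 3/20, d_2 = (m_3 - m_2)/(6h_2) = -1/40, b_2 = Δ_2 - h_2(2m_2 + m_3)/6 = 3/10.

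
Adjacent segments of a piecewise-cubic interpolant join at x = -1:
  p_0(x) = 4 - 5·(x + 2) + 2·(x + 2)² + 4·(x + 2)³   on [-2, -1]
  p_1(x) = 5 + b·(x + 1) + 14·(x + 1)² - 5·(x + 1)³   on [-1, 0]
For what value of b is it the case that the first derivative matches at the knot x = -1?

11

p_0'(x) = -5 + 4·(x + 2) + 12·(x + 2)², so p_0'(-1) = 11. On the right, p_1'(-1) = b, so b = 11.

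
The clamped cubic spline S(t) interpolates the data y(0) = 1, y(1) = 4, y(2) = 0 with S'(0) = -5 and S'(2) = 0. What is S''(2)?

Put M_i = S'' at the i-th knot. Here h = (1, 1) and Δ = (3, -4), so the interior equations h_(i-1)·M_(i-1) + 2(h_(i-1)+h_i)·M_i + h_i·M_(i+1) = 6(Δ_i − Δ_(i-1)) read
  1·M_0 + 4·M_1 + 1·M_2 = 6(Δ_1 - Δ_0) = -42
Clamped end conditions give two more equations: 2h_0·M_0 + h_0·M_1 = 6(Δ_0 - S'(0)) = 48 and h_1·M_1 + 2h_1·M_2 = 6(S'(2) - Δ_1) = 24.
Hence M_0 = 37, M_1 = -26, M_2 = 25.

25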